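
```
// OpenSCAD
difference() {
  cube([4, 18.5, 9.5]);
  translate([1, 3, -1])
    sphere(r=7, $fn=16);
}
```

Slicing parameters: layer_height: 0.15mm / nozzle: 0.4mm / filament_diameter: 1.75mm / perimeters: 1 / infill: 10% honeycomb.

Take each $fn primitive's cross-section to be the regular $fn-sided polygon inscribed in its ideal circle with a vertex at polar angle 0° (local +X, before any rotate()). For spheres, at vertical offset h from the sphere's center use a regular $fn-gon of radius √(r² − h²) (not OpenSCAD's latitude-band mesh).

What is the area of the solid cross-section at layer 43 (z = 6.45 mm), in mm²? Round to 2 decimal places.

74.00 mm²

At z = 6.45 mm: the cube (footprint 4×18.5) is included at this height (area 74.00 mm²); the sphere at (1, 3) is absent (|z−center|=7.450 > r=7); Subtracting the remaining from the first: none of the subtracted shapes is present at this height, so the 4×18.5 cube is unchanged — area = 74.00 mm². Overall, the cross-section is a single solid region. Net area = 74.00 mm².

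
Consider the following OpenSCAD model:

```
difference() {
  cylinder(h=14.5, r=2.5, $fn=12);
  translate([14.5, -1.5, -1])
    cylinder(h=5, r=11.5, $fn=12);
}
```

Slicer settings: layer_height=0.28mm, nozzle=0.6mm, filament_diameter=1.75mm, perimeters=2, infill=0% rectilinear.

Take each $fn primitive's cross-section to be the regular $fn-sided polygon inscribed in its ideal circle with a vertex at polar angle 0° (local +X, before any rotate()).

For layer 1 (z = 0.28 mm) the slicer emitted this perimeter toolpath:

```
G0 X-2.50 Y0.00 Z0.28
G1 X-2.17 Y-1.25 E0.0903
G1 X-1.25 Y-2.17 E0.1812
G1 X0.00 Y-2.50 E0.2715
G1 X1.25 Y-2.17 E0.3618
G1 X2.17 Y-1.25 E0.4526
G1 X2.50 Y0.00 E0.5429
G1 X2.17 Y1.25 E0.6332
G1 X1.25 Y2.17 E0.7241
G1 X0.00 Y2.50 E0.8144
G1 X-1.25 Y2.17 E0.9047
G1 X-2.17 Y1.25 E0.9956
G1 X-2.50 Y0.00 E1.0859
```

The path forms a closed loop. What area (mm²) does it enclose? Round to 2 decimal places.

Apply the shoelace formula to the sequence of (X, Y) vertices; enclosed area = 18.79 mm².

18.79 mm²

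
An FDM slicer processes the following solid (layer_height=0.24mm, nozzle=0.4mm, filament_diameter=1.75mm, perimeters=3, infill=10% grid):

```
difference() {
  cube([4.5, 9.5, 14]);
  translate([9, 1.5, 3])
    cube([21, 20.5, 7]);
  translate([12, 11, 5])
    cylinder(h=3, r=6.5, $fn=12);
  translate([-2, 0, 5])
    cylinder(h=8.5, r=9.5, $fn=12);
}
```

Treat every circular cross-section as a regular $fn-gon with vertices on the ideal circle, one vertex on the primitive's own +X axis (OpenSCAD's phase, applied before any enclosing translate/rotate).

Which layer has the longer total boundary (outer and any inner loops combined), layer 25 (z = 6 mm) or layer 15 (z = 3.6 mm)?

layer 15 (z = 3.6 mm)

Layer 25 (z = 6): the 4.5×9.5 cube contributes its full rectangle (perimeter 28.00 mm); the cube at (9, 1.5) is present — its section is the full 21×20.5 rectangle (perimeter 83.00 mm); the r=6.5 cylinder at (12, 11) contributes a regular 12-gon of circumradius 6.5 (perimeter = 2·12·6.500·sin(180°/12) = 40.38 mm); the r=9.5 cylinder at (-2, 0) contributes a regular 12-gon of circumradius 9.5 (perimeter = 2·12·9.500·sin(180°/12) = 59.01 mm); After the difference (first − rest): starting from the 4.5×9.5 cube, the 21×20.5 cube at (9, 1.5) misses the remaining region (no effect); the r=6.5 cylinder at (12, 11) misses the remaining region (no effect); the r=9.5 cylinder at (-2, 0) partially overlaps it — only the 36.50 mm² overlap (of its 270.75 mm²) is removed, clipping the outline — boundary = 13.38 mm. So its perimeter = 13.38 mm. Layer 15 (z = 3.6): the cube is present — its section is the full 4.5×9.5 rectangle (perimeter 28.00 mm); the cube at (9, 1.5) is present — its section is the full 21×20.5 rectangle (perimeter 83.00 mm); the cylinder at (12, 11) does not reach this height (z outside [5, 8]); the cylinder at (-2, 0) is absent (z outside [5, 13.5]); Taking the first minus the rest: starting from the 4.5×9.5 cube, the 21×20.5 cube at (9, 1.5) misses the remaining region (no effect) — boundary = 28.00 mm. So its perimeter = 28.00 mm. Layer 15 is larger (28.00 vs 13.38 mm).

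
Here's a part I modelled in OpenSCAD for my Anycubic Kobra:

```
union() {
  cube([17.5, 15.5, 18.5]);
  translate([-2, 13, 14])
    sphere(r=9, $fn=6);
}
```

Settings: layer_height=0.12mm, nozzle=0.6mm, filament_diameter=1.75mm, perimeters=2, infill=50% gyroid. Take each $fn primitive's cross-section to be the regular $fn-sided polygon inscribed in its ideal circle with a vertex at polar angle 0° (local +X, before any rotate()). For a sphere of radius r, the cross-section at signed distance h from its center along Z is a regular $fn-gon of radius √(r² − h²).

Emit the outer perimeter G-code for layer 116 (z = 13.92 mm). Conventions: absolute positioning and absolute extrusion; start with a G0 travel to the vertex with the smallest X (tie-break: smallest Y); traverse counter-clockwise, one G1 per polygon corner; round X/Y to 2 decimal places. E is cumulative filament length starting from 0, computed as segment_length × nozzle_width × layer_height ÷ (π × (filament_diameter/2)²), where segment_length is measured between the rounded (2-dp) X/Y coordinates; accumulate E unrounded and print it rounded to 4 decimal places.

G0 X-11.00 Y13.00 Z13.92
G1 X-6.50 Y5.21 E0.2693
G1 X0.00 Y5.21 E0.4639
G1 X0.00 Y0.00 E0.6198
G1 X17.50 Y0.00 E1.1437
G1 X17.50 Y15.50 E1.6077
G1 X5.56 Y15.50 E1.9651
G1 X2.50 Y20.79 E2.1480
G1 X-6.50 Y20.79 E2.4174
G1 X-11.00 Y13.00 E2.6867

At z = 13.92 mm: the cube is present — its section is the full 17.5×15.5 rectangle; the r=9 sphere at (-2, 13) slices to a regular 6-gon of circumradius 9.000 (√(r²−h²) with h=0.08 from center); Taking the union: the regions partially overlap (shared area 52.71 mm²), so overlapping operands fuse into one piece — 1 connected region. The outline is a single polygon with 9 vertices. Extrusion per mm of travel: 0.6 × 0.12 / (π × 0.875²) = 0.029934. Accumulating E over each segment gives final E = 2.6867.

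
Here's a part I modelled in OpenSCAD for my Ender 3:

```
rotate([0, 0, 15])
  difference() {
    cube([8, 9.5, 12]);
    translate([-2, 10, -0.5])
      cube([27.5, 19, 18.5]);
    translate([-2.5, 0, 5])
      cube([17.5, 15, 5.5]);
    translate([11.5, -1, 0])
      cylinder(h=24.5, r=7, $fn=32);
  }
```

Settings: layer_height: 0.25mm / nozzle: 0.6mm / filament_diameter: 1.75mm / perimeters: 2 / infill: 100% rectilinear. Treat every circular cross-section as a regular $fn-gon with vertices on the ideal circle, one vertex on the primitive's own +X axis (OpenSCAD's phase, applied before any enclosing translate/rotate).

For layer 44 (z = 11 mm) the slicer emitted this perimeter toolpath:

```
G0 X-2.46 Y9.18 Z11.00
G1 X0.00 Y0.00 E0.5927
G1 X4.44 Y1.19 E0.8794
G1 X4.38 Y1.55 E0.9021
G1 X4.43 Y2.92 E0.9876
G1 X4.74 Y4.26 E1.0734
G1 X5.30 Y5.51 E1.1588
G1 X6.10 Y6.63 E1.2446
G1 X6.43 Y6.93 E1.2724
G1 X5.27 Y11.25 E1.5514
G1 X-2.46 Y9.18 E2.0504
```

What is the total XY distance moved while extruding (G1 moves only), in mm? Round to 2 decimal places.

32.88 mm

Sum the Euclidean lengths of each G1 segment: total = 32.88 mm.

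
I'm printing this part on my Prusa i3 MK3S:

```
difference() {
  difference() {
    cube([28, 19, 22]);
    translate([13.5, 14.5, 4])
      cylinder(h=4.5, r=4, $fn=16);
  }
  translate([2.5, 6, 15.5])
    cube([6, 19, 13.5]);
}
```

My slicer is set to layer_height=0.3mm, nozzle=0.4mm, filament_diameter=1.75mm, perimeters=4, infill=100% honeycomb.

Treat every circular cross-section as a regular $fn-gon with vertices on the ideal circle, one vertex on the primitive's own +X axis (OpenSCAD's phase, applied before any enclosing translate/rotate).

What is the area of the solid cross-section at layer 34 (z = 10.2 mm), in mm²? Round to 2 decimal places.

532.00 mm²

At z = 10.2 mm: the 28×19 cube contributes its full rectangle (area 532.00 mm²); the cylinder at (13.5, 14.5) is not intersected at this z (z outside [4, 8.5]); Taking the first minus the rest: none of the subtracted shapes is present at this height, so the 28×19 cube is unchanged — area = 532.00 mm²; the cube at (2.5, 6) is absent (z outside [15.5, 29]); Subtracting the remaining from the first: none of the subtracted shapes is present at this height, so the result so far is unchanged — area = 532.00 mm². Overall, the cross-section is a single solid region. Net area = 532.00 mm².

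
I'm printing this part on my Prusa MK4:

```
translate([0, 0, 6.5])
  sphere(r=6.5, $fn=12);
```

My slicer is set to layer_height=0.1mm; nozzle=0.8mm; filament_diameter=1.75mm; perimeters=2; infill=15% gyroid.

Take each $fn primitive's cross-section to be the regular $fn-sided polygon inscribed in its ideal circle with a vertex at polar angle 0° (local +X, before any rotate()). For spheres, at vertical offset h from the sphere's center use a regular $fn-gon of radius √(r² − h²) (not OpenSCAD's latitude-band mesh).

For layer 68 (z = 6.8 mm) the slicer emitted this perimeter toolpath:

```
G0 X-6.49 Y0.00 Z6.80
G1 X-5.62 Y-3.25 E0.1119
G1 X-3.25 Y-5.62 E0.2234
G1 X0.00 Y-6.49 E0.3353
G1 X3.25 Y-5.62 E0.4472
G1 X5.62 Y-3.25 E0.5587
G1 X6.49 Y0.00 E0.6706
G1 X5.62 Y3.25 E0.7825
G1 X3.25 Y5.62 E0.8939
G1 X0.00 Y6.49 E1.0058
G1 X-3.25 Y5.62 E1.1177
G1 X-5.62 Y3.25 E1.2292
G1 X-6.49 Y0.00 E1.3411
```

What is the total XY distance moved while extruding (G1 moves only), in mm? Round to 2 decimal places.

40.32 mm

Sum the Euclidean lengths of each G1 segment: total = 40.32 mm.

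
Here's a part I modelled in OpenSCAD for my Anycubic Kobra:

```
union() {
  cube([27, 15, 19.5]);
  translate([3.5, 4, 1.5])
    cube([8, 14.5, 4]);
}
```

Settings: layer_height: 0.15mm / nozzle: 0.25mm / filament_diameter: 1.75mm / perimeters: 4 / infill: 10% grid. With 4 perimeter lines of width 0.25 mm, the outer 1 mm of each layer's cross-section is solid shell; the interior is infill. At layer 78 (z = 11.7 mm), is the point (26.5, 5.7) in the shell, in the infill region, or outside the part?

At z = 11.7 mm: the cube is present — its section is the full 27×15 rectangle; the cube at (3.5, 4) is not intersected at this z (z outside [1.5, 5.5]); Taking the union: only the 27×15 cube is present, so the union is just that shape — 1 connected region. Overall, the cross-section is a single solid region. The nearest boundary edge runs (27.00, 0.00)→(27.00, 15.00); distance from the point to it = 0.50 mm. The point is inside the cross-section, 0.50 mm from the nearest boundary — within the 1 mm shell band (4 × 0.25).

shell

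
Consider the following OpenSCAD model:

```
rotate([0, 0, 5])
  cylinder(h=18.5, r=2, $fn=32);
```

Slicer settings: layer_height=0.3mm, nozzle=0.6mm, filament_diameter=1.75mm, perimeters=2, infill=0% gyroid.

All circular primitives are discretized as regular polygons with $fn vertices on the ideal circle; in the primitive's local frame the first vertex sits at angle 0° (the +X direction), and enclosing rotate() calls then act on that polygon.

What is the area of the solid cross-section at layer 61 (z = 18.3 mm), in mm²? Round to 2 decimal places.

12.49 mm²

At z = 18.3 mm: the r=2 cylinder gives a regular 32-gon of circumradius 2 (constant along its height) (area = (32/2)·2.000²·sin(360°/32) = 12.49 mm²); (rotated 5° about Z; rotation is an isometry so areas/perimeters/island counts are preserved). Overall, the cross-section is a single solid region. Net area = 12.49 mm².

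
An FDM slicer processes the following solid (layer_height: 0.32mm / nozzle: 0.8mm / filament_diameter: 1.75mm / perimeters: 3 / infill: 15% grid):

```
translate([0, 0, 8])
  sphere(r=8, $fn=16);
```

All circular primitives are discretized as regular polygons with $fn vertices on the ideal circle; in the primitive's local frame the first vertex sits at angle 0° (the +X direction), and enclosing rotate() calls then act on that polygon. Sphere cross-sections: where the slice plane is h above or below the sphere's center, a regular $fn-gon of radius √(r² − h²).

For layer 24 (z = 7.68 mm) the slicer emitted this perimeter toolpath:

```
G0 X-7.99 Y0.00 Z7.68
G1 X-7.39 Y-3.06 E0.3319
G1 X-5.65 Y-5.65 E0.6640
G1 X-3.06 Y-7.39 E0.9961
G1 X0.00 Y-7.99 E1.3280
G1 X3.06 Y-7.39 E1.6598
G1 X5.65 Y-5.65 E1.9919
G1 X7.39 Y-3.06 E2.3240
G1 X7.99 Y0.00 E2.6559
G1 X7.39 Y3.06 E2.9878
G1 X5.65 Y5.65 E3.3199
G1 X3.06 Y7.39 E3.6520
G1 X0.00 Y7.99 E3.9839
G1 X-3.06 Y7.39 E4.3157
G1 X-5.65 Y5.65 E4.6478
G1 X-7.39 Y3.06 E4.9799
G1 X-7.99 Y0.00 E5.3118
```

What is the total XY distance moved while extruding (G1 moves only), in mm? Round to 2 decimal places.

Sum the Euclidean lengths of each G1 segment: total = 49.91 mm.

49.91 mm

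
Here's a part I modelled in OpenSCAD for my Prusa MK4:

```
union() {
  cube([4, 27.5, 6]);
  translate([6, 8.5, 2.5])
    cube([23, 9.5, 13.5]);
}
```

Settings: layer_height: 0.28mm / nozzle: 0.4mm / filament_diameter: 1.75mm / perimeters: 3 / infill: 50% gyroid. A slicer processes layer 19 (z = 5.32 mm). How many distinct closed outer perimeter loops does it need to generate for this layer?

2

At z = 5.32 mm: the cube is present — its section is the full 4×27.5 rectangle; the 23×9.5 cube at (6, 8.5) contributes its full rectangle; Taking the union: the 2 present regions are separate (no shared area or edge), so areas and boundary lengths simply add and each stays a separate island — 2 connected regions. The result has 2 disconnected regions.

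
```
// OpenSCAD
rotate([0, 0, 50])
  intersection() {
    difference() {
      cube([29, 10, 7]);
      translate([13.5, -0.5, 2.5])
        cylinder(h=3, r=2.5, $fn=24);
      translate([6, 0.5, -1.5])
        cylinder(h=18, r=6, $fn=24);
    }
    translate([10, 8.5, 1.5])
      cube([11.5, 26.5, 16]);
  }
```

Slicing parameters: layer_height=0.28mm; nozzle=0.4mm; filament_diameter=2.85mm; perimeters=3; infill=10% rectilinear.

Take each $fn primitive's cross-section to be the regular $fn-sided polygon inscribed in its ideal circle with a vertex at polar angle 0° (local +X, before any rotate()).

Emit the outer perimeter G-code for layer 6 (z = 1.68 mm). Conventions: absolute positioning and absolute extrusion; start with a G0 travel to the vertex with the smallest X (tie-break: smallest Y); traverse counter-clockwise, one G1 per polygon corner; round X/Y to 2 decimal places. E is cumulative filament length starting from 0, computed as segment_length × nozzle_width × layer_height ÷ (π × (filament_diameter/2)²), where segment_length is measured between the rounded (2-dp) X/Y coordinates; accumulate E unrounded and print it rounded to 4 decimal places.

At z = 1.68 mm: the cube (footprint 29×10) is included at this height; the cylinder at (13.5, -0.5) is absent (z outside [2.5, 5.5]); the cylinder at (6, 0.5): section is a regular 24-gon, circumradius r=6; Subtracting the remaining from the first: starting from the 29×10 cube, the r=6 cylinder at (6, 0.5) partially overlaps it — only the 61.87 mm² overlap (of its 111.81 mm²) is removed, clipping the outline — 2 connected regions; the 11.5×26.5 cube at (10, 8.5) contributes its full rectangle; After intersecting: the 11.5×26.5 cube at (10, 8.5) partially overlaps the result so far; clipping to the common part keeps 17.25 mm² — 1 connected region; (rotated 50° about Z; rotation is an isometry so areas/perimeters/island counts are preserved). The outline is a single polygon with 4 vertices. Extrusion per mm of travel: 0.4 × 0.28 / (π × 1.425²) = 0.017557. Accumulating E over each segment gives final E = 0.4566.

G0 X-1.23 Y14.09 Z1.68
G1 X-0.08 Y13.12 E0.0264
G1 X7.31 Y21.93 E0.2283
G1 X6.16 Y22.90 E0.2547
G1 X-1.23 Y14.09 E0.4566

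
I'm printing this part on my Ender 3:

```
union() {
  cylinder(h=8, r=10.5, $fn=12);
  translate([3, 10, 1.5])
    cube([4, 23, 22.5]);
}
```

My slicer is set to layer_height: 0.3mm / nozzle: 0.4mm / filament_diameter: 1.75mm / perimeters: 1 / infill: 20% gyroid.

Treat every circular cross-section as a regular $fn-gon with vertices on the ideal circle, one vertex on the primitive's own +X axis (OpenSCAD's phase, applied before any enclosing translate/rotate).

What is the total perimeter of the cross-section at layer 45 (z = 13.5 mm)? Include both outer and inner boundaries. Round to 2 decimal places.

At z = 13.5 mm: the cylinder does not reach this height (z outside [0, 8]); the cube at (3, 10) is present — its section is the full 4×23 rectangle (perimeter 54.00 mm); Merging all regions: only the 4×23 cube at (3, 10) is present, so the union is just that shape — boundary = 54.00 mm. Overall, the cross-section is a single solid region. Total boundary length (outer) = 54.00 mm.

54.00 mm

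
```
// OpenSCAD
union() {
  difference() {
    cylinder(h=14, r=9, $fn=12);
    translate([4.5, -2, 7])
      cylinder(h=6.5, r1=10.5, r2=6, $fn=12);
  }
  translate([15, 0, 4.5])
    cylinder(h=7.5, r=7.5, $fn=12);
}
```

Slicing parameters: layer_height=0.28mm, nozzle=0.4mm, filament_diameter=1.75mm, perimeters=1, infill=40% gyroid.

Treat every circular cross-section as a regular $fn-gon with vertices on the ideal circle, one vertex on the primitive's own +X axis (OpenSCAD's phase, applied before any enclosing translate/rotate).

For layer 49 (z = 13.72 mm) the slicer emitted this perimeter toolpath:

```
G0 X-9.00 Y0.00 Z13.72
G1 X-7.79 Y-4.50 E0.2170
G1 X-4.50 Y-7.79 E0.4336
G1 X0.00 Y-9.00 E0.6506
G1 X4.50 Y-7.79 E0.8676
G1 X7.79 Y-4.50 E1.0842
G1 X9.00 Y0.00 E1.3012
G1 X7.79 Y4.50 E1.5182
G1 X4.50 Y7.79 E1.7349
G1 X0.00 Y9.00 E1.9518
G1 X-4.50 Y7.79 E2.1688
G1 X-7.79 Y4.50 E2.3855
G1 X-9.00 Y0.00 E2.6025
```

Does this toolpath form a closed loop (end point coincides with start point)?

Start point (G0): (-9.00, 0.00). End point (last G1): the path returns to the start — closed.

yes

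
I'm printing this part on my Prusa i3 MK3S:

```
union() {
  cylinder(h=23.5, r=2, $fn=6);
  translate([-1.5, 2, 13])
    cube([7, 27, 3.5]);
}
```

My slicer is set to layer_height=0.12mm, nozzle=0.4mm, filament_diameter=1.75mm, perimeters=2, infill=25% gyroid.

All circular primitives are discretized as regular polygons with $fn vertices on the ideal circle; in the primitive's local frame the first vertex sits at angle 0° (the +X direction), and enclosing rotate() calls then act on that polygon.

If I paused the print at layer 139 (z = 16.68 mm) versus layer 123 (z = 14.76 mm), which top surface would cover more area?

layer 123 (z = 14.76 mm)

Layer 139 (z = 16.68): the r=2 cylinder contributes a regular 6-gon of circumradius 2 (area = (6/2)·2.000²·sin(360°/6) = 10.39 mm²); the cube at (-1.5, 2) does not reach this height (z outside [13, 16.5]); Combining (union): only the r=2 cylinder is present, so the union is just that shape — area = 10.39 mm². So its area = 10.39 mm². Layer 123 (z = 14.76): the cylinder: section is a regular 6-gon, circumradius r=2 (area = (6/2)·2.000²·sin(360°/6) = 10.39 mm²); the cube at (-1.5, 2) (footprint 7×27) is included at this height (area 189.00 mm²); Taking the union: the 2 present regions are separate (no shared area or edge), so areas and boundary lengths simply add and each stays a separate island — area = 199.39 mm². So its area = 199.39 mm². Layer 123 is larger (199.39 vs 10.39 mm²).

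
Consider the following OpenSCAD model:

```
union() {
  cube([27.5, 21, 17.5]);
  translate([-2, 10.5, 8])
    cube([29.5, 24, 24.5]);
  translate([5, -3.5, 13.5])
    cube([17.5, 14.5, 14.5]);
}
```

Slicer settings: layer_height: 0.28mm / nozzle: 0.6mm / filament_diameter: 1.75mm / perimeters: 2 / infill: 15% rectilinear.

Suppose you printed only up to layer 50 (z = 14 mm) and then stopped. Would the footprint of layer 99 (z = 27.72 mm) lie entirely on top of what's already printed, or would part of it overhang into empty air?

Compare the two slices. At z = 14: the cube (footprint 27.5×21) is included at this height (area 577.50 mm²); the cube at (-2, 10.5) (footprint 29.5×24) is included at this height (area 708.00 mm²); the 17.5×14.5 cube at (5, -3.5) contributes its full rectangle (area 253.75 mm²); Taking the union: the regions partially overlap — summed areas 1539.25 mm² minus the doubly-counted overlap 481.25 mm² gives 1058.00 mm² — area = 1058.00 mm². At z = 27.72: the cube is absent (z outside [0, 17.5]); the cube at (-2, 10.5) is present — its section is the full 29.5×24 rectangle (area 708.00 mm²); the 17.5×14.5 cube at (5, -3.5) contributes its full rectangle (area 253.75 mm²); Taking the union: the regions partially overlap — summed areas 961.75 mm² minus the doubly-counted overlap 8.75 mm² gives 953.00 mm² — area = 953.00 mm². Checking containment: the cross-section at z = 27.72 is a subset of the cross-section at z = 14.

entirely on top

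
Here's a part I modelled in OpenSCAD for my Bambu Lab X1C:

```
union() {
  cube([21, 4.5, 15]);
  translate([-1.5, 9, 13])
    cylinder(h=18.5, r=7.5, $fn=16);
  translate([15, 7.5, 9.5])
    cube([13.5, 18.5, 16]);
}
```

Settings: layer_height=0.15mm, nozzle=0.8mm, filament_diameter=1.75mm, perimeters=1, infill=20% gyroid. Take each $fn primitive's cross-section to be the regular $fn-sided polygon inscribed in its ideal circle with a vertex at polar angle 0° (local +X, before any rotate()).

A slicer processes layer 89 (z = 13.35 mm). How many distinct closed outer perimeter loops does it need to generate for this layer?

2

At z = 13.35 mm: the cube is present — its section is the full 21×4.5 rectangle; the cylinder at (-1.5, 9): section is a regular 16-gon, circumradius r=7.5; the 13.5×18.5 cube at (15, 7.5) contributes its full rectangle; Merging all regions: the regions partially overlap (shared area 7.66 mm²), so overlapping operands fuse into one piece — 2 connected regions. The result has 2 disconnected regions.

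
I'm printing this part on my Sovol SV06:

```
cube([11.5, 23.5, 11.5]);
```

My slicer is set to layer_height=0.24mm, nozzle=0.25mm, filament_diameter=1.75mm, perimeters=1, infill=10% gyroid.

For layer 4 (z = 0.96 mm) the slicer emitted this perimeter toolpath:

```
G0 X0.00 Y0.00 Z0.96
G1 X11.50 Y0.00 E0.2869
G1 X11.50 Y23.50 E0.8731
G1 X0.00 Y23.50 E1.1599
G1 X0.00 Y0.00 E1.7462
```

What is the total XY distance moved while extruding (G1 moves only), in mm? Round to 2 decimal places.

Sum the Euclidean lengths of each G1 segment: total = 70.00 mm.

70.00 mm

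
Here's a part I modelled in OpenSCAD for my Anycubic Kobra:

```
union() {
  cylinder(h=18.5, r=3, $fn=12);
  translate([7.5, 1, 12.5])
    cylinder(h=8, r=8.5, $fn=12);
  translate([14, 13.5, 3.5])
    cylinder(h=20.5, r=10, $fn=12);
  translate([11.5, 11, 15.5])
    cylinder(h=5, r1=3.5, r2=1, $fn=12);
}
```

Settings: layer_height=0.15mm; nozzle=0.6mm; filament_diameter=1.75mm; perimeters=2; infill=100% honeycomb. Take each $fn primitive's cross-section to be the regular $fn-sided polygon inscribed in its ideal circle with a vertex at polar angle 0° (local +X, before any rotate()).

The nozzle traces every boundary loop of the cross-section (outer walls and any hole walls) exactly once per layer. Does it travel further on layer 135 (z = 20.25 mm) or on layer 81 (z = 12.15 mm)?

Layer 135 (z = 20.25): the cylinder is absent (z outside [0, 18.5]); the r=8.5 cylinder at (7.5, 1) gives a regular 12-gon of circumradius 8.5 (constant along its height) (perimeter = 2·12·8.500·sin(180°/12) = 52.80 mm); the r=10 cylinder at (14, 13.5) contributes a regular 12-gon of circumradius 10 (perimeter = 2·12·10.000·sin(180°/12) = 62.12 mm); the cone at (11.5, 11) (r1=3.5→r2=1) has section circumradius 1.125 here — a regular 12-gon (perimeter = 2·12·1.125·sin(180°/12) = 6.99 mm); Merging all regions: the regions partially overlap (shared area 34.76 mm²), so the edge portions inside another operand are dropped and the merged outline is re-measured after clipping — boundary = 90.26 mm. So its perimeter = 90.26 mm. Layer 81 (z = 12.15): the r=3 cylinder contributes a regular 12-gon of circumradius 3 (perimeter = 2·12·3.000·sin(180°/12) = 18.63 mm); the cylinder at (7.5, 1) is not intersected at this z (z outside [12.5, 20.5]); the r=10 cylinder at (14, 13.5) contributes a regular 12-gon of circumradius 10 (perimeter = 2·12·10.000·sin(180°/12) = 62.12 mm); the cone at (11.5, 11) is absent (z outside [15.5, 20.5]); Combining (union): the 2 present regions are separate (no shared area or edge), so areas and boundary lengths simply add and each stays a separate island — boundary = 80.75 mm. So its perimeter = 80.75 mm. Layer 135 is larger (90.26 vs 80.75 mm).

layer 135 (z = 20.25 mm)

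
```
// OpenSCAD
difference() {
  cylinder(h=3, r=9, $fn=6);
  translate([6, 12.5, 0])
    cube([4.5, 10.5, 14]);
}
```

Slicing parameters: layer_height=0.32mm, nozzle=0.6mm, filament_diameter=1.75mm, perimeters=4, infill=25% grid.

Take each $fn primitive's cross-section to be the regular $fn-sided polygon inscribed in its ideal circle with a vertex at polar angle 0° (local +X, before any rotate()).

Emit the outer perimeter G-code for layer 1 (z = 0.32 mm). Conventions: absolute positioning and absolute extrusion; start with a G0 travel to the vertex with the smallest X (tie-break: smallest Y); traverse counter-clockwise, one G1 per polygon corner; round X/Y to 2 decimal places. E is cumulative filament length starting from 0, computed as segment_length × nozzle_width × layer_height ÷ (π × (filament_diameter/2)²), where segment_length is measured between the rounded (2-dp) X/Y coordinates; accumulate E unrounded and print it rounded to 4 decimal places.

G0 X-9.00 Y0.00 Z0.32
G1 X-4.50 Y-7.79 E0.7181
G1 X4.50 Y-7.79 E1.4365
G1 X9.00 Y0.00 E2.1547
G1 X4.50 Y7.79 E2.8728
G1 X-4.50 Y7.79 E3.5912
G1 X-9.00 Y0.00 E4.3093

At z = 0.32 mm: the cylinder: section is a regular 6-gon, circumradius r=9; the cube at (6, 12.5) (footprint 4.5×10.5) is included at this height; After the difference (first − rest): starting from the r=9 cylinder, the 4.5×10.5 cube at (6, 12.5) misses the remaining region (no effect) — 1 connected region. The outline is a single polygon with 6 vertices. Extrusion per mm of travel: 0.6 × 0.32 / (π × 0.875²) = 0.079824. Accumulating E over each segment gives final E = 4.3093.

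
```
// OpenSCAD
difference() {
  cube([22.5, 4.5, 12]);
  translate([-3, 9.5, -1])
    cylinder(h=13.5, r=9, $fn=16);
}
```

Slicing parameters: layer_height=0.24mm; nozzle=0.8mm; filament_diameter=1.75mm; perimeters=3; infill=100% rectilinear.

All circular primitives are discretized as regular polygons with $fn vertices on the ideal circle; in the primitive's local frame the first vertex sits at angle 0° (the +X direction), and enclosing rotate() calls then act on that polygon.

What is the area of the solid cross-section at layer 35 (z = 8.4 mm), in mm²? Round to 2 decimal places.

At z = 8.4 mm: the cube (footprint 22.5×4.5) is included at this height (area 101.25 mm²); the r=9 cylinder at (-3, 9.5) contributes a regular 16-gon of circumradius 9 (area = (16/2)·9.000²·sin(360°/16) = 247.98 mm²); Subtracting the remaining from the first: starting from the 22.5×4.5 cube (101.25 mm²), the r=9 cylinder at (-3, 9.5) partially overlaps it — only the 8.94 mm² overlap (of its 247.98 mm²) is removed, clipping the outline — area = 92.31 mm². Overall, the cross-section is a single solid region. Net area = 92.31 mm².

92.31 mm²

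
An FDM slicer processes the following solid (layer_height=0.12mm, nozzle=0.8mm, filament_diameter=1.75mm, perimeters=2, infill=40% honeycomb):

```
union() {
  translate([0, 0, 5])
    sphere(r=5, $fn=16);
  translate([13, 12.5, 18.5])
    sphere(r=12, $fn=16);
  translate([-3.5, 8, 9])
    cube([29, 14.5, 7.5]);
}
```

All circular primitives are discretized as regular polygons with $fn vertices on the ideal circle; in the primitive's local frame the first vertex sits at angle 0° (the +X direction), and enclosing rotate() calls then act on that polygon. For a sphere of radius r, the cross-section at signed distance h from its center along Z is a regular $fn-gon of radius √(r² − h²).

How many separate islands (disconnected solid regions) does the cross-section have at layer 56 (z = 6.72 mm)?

2

At z = 6.72 mm: the r=5 sphere slices to a regular 16-gon of circumradius 4.695 (√(r²−h²) with h=1.72 from center); the r=12 sphere at (13, 12.5) contributes a regular 16-gon of circumradius √(12²−11.78²) = 2.287; the cube at (-3.5, 8) is absent (z outside [9, 16.5]); Merging all regions: the 2 present regions are separate (no shared area or edge), so areas and boundary lengths simply add and each stays a separate island — 2 connected regions. Overall, the cross-section has 2 separate islands. Island count = 2.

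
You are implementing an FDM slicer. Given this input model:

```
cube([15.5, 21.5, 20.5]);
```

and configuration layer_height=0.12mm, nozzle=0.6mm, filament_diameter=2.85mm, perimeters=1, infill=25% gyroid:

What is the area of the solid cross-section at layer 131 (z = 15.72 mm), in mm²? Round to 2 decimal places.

At z = 15.72 mm: the 15.5×21.5 cube contributes its full rectangle (area 333.25 mm²). Overall, the cross-section is a single solid region. Net area = 333.25 mm².

333.25 mm²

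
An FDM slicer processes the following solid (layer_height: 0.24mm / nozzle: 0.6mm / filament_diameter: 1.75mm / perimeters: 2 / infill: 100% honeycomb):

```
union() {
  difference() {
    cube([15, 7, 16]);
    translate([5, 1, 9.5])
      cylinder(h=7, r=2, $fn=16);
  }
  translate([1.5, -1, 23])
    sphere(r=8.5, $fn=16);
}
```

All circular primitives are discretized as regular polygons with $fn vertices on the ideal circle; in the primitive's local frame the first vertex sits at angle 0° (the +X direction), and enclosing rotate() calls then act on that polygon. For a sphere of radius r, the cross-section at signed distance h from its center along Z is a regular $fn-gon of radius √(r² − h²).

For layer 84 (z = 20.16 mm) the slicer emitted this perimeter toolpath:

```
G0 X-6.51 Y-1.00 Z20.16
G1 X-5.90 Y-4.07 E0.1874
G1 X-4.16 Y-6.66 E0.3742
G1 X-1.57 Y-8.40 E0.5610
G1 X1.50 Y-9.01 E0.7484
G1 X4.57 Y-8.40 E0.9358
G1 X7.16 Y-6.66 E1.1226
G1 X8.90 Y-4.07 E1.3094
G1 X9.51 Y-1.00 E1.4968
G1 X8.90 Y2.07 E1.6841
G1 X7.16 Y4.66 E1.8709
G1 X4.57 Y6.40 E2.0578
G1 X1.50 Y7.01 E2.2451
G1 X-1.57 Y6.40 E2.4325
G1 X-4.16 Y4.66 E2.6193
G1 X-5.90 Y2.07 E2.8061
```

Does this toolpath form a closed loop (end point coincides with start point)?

no

Start point (G0): (-6.51, -1.00). End point (last G1): the path does not return to the start — open.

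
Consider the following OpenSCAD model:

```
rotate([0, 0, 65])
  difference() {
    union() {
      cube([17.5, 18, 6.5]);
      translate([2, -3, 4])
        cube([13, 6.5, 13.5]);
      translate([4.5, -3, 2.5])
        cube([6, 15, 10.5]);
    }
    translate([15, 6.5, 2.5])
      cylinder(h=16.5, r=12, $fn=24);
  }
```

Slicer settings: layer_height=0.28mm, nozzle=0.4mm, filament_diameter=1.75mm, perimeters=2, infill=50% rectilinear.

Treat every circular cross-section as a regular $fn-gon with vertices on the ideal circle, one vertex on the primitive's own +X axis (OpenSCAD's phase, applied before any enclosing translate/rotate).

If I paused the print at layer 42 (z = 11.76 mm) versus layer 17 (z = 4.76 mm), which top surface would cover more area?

Layer 42 (z = 11.76): the cube is not intersected at this z (z outside [0, 6.5]); the 13×6.5 cube at (2, -3) contributes its full rectangle (area 84.50 mm²); the 6×15 cube at (4.5, -3) contributes its full rectangle (area 90.00 mm²); Combining (union): the regions partially overlap — summed areas 174.50 mm² minus the doubly-counted overlap 39.00 mm² gives 135.50 mm² — area = 135.50 mm²; the r=12 cylinder at (15, 6.5) gives a regular 24-gon of circumradius 12 (constant along its height) (area = (24/2)·12.000²·sin(360°/24) = 447.24 mm²); Taking the first minus the rest: starting from that combined region (135.50 mm²), the r=12 cylinder at (15, 6.5) partially overlaps it — only the 115.44 mm² overlap (of its 447.24 mm²) is removed, clipping the outline — area = 20.06 mm²; (rotated 65° about Z; rotation is an isometry so areas/perimeters/island counts are preserved). So its area = 20.06 mm². Layer 17 (z = 4.76): the 17.5×18 cube contributes its full rectangle (area 315.00 mm²); the cube at (2, -3) is present — its section is the full 13×6.5 rectangle (area 84.50 mm²); the cube at (4.5, -3) (footprint 6×15) is included at this height (area 90.00 mm²); Taking the union: the regions partially overlap — summed areas 489.50 mm² minus the doubly-counted overlap 135.50 mm² gives 354.00 mm² — area = 354.00 mm²; the r=12 cylinder at (15, 6.5) contributes a regular 24-gon of circumradius 12 (area = (24/2)·12.000²·sin(360°/24) = 447.24 mm²); Taking the first minus the rest: starting from that combined region (354.00 mm²), the r=12 cylinder at (15, 6.5) partially overlaps it — only the 255.73 mm² overlap (of its 447.24 mm²) is removed, clipping the outline — area = 98.27 mm²; (rotated 65° about Z; rotation is an isometry so areas/perimeters/island counts are preserved). So its area = 98.27 mm². Layer 17 is larger (98.27 vs 20.06 mm²).

layer 17 (z = 4.76 mm)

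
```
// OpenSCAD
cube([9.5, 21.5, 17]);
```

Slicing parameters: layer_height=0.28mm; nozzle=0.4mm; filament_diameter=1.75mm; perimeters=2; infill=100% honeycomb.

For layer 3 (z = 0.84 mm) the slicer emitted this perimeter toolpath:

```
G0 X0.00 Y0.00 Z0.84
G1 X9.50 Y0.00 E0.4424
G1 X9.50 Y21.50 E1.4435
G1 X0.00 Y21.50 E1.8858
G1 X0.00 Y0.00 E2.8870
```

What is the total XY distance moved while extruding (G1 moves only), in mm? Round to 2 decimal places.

Sum the Euclidean lengths of each G1 segment: total = 62.00 mm.

62.00 mm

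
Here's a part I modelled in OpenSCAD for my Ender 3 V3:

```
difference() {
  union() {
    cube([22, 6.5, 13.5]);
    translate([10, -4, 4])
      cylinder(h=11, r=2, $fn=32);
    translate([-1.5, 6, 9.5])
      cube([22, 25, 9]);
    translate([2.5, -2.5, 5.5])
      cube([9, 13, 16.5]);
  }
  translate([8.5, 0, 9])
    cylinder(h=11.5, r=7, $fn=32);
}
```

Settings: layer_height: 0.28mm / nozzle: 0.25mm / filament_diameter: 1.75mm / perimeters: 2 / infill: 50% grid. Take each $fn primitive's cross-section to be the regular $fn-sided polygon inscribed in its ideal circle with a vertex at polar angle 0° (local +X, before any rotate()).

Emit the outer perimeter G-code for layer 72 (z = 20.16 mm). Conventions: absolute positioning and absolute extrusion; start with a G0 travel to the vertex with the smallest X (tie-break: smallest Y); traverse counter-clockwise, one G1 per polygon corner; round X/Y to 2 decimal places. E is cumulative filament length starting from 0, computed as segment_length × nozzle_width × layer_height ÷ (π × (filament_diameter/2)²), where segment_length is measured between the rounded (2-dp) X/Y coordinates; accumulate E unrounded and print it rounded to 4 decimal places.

At z = 20.16 mm: the cube does not reach this height (z outside [0, 13.5]); the cylinder at (10, -4) does not reach this height (z outside [4, 15]); the cube at (-1.5, 6) does not reach this height (z outside [9.5, 18.5]); the cube at (2.5, -2.5) (footprint 9×13) is included at this height; Merging all regions: only the 9×13 cube at (2.5, -2.5) is present, so the union is just that shape — 1 connected region; the r=7 cylinder at (8.5, 0) gives a regular 32-gon of circumradius 7 (constant along its height); Taking the first minus the rest: starting from the result so far, the r=7 cylinder at (8.5, 0) partially overlaps it — only the 78.66 mm² overlap (of its 152.95 mm²) is removed, clipping the outline — 1 connected region. The outline is a single polygon with 12 vertices. Extrusion per mm of travel: 0.25 × 0.28 / (π × 0.875²) = 0.029103. Accumulating E over each segment gives final E = 0.8878.

G0 X2.50 Y3.55 Z20.16
G1 X2.68 Y3.89 E0.0112
G1 X3.55 Y4.95 E0.0511
G1 X4.61 Y5.82 E0.0910
G1 X5.82 Y6.47 E0.1310
G1 X7.13 Y6.87 E0.1708
G1 X8.50 Y7.00 E0.2109
G1 X9.87 Y6.87 E0.2509
G1 X11.18 Y6.47 E0.2908
G1 X11.50 Y6.30 E0.3014
G1 X11.50 Y10.50 E0.4236
G1 X2.50 Y10.50 E0.6855
G1 X2.50 Y3.55 E0.8878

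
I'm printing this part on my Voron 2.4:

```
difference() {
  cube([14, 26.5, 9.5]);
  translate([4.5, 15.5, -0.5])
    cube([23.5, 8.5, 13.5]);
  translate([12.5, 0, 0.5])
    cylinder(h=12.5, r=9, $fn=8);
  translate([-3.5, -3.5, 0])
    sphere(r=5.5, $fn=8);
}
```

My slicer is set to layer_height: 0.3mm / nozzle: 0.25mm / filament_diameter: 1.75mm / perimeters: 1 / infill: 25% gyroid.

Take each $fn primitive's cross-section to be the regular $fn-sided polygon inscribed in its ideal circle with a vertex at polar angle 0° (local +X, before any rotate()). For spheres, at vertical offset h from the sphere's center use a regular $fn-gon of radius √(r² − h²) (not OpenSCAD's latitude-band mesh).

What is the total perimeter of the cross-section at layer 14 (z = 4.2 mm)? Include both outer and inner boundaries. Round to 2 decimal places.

96.52 mm

At z = 4.2 mm: the cube is present — its section is the full 14×26.5 rectangle (perimeter 81.00 mm); the cube at (4.5, 15.5) (footprint 23.5×8.5) is included at this height (perimeter 64.00 mm); the r=9 cylinder at (12.5, 0) gives a regular 8-gon of circumradius 9 (constant along its height) (perimeter = 2·8·9.000·sin(180°/8) = 55.11 mm); the r=5.5 sphere at (-3.5, -3.5) slices to a regular 8-gon of circumradius 3.551 (√(r²−h²) with h=4.2 from center) (perimeter = 2·8·3.551·sin(180°/8) = 21.74 mm); After the difference (first − rest): starting from the 14×26.5 cube, the 23.5×8.5 cube at (4.5, 15.5) partially overlaps it — only the 80.75 mm² overlap (of its 199.75 mm²) is removed, clipping the outline; the r=9 cylinder at (12.5, 0) partially overlaps it — only the 70.31 mm² overlap (of its 229.10 mm²) is removed, clipping the outline; the r=5.5 sphere at (-3.5, -3.5) misses the remaining region (no effect) — boundary = 96.52 mm. Overall, the cross-section is a single solid region. Total boundary length (outer) = 96.52 mm.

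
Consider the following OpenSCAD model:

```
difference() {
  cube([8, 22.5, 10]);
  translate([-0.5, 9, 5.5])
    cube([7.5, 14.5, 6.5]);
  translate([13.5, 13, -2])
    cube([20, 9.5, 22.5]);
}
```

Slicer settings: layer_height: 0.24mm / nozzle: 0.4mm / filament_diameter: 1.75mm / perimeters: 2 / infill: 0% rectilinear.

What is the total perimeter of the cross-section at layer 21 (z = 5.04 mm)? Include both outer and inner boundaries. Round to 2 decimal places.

At z = 5.04 mm: the cube is present — its section is the full 8×22.5 rectangle (perimeter 61.00 mm); the cube at (-0.5, 9) is not intersected at this z (z outside [5.5, 12]); the cube at (13.5, 13) (footprint 20×9.5) is included at this height (perimeter 59.00 mm); Taking the first minus the rest: starting from the 8×22.5 cube, the 20×9.5 cube at (13.5, 13) misses the remaining region (no effect) — boundary = 61.00 mm. Overall, the cross-section is a single solid region. Total boundary length (outer) = 61.00 mm.

61.00 mm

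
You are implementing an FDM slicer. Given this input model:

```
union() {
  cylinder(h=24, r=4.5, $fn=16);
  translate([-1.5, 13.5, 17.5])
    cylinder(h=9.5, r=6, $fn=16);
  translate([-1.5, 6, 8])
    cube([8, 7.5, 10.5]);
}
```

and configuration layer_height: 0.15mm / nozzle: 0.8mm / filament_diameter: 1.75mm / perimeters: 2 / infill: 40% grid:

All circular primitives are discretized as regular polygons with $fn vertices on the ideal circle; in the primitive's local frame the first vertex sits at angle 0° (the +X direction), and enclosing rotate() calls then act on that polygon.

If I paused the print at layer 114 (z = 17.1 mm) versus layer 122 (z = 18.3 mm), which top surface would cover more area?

Layer 114 (z = 17.1): the cylinder: section is a regular 16-gon, circumradius r=4.5 (area = (16/2)·4.500²·sin(360°/16) = 61.99 mm²); the cylinder at (-1.5, 13.5) does not reach this height (z outside [17.5, 27]); the cube at (-1.5, 6) is present — its section is the full 8×7.5 rectangle (area 60.00 mm²); Combining (union): the 2 present regions are separate (no shared area or edge), so areas and boundary lengths simply add and each stays a separate island — area = 121.99 mm². So its area = 121.99 mm². Layer 122 (z = 18.3): the r=4.5 cylinder gives a regular 16-gon of circumradius 4.5 (constant along its height) (area = (16/2)·4.500²·sin(360°/16) = 61.99 mm²); the r=6 cylinder at (-1.5, 13.5) contributes a regular 16-gon of circumradius 6 (area = (16/2)·6.000²·sin(360°/16) = 110.21 mm²); the 8×7.5 cube at (-1.5, 6) contributes its full rectangle (area 60.00 mm²); Taking the union: the regions partially overlap — summed areas 232.21 mm² minus the doubly-counted overlap 27.55 mm² gives 204.65 mm² — area = 204.65 mm². So its area = 204.65 mm². Layer 122 is larger (204.65 vs 121.99 mm²).

layer 122 (z = 18.3 mm)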